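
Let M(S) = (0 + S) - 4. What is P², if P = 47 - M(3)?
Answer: 2304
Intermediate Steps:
M(S) = -4 + S (M(S) = S - 4 = -4 + S)
P = 48 (P = 47 - (-4 + 3) = 47 - 1*(-1) = 47 + 1 = 48)
P² = 48² = 2304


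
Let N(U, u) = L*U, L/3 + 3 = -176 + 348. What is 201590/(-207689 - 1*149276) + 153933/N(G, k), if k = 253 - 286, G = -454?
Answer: -519745007/421361486 ≈ -1.2335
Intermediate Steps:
L = 507 (L = -9 + 3*(-176 + 348) = -9 + 3*172 = -9 + 516 = 507)
k = -33
N(U, u) = 507*U
201590/(-207689 - 1*149276) + 153933/N(G, k) = 201590/(-207689 - 1*149276) + 153933/((507*(-454))) = 201590/(-207689 - 149276) + 153933/(-230178) = 201590/(-356965) + 153933*(-1/230178) = 201590*(-1/356965) - 3947/5902 = -40318/71393 - 3947/5902 = -519745007/421361486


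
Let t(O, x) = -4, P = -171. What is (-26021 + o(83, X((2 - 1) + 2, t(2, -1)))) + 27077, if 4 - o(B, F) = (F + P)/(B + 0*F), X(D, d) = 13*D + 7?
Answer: 88105/83 ≈ 1061.5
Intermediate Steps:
X(D, d) = 7 + 13*D
o(B, F) = 4 - (-171 + F)/B (o(B, F) = 4 - (F - 171)/(B + 0*F) = 4 - (-171 + F)/(B + 0) = 4 - (-171 + F)/B)
(-26021 + o(83, X((2 - 1) + 2, t(2, -1)))) + 27077 = (-26021 + (171 - (7 + 13*((2 - 1) + 2)) + 4*83)/83) + 27077 = (-26021 + (171 - (7 + 13*(1 + 2)) + 332)/83) + 27077 = (-26021 + (171 - (7 + 13*3) + 332)/83) + 27077 = (-26021 + (171 - (7 + 39) + 332)/83) + 27077 = (-26021 + (171 - 1*46 + 332)/83) + 27077 = (-26021 + (171 - 46 + 332)/83) + 27077 = (-26021 + (1/83)*457) + 27077 = (-26021 + 457/83) + 27077 = -2159286/83 + 27077 = 88105/83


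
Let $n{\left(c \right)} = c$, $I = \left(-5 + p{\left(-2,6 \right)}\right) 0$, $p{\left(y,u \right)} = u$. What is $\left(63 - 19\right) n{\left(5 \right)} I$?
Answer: $0$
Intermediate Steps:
$I = 0$ ($I = \left(-5 + 6\right) 0 = 1 \cdot 0 = 0$)
$\left(63 - 19\right) n{\left(5 \right)} I = \left(63 - 19\right) 5 \cdot 0 = 44 \cdot 5 \cdot 0 = 220 \cdot 0 = 0$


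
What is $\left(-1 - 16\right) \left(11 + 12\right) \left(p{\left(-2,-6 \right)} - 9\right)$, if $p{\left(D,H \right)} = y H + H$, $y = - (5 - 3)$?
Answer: $1173$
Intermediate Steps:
$y = -2$ ($y = - (5 - 3) = \left(-1\right) 2 = -2$)
$p{\left(D,H \right)} = - H$ ($p{\left(D,H \right)} = - 2 H + H = - H$)
$\left(-1 - 16\right) \left(11 + 12\right) \left(p{\left(-2,-6 \right)} - 9\right) = \left(-1 - 16\right) \left(11 + 12\right) \left(\left(-1\right) \left(-6\right) - 9\right) = \left(-17\right) 23 \left(6 - 9\right) = \left(-391\right) \left(-3\right) = 1173$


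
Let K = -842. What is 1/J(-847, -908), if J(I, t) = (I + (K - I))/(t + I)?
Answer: 1755/842 ≈ 2.0843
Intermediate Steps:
J(I, t) = -842/(I + t) (J(I, t) = (I + (-842 - I))/(t + I) = -842/(I + t))
1/J(-847, -908) = 1/(-842/(-847 - 908)) = 1/(-842/(-1755)) = 1/(-842*(-1/1755)) = 1/(842/1755) = 1755/842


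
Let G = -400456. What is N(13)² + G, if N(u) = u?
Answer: -400287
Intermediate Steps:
N(13)² + G = 13² - 400456 = 169 - 400456 = -400287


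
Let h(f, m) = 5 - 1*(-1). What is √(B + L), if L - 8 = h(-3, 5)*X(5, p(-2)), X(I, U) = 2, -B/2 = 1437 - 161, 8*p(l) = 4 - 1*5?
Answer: 2*I*√633 ≈ 50.319*I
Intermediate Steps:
p(l) = -⅛ (p(l) = (4 - 1*5)/8 = (4 - 5)/8 = (⅛)*(-1) = -⅛)
B = -2552 (B = -2*(1437 - 161) = -2*1276 = -2552)
h(f, m) = 6 (h(f, m) = 5 + 1 = 6)
L = 20 (L = 8 + 6*2 = 8 + 12 = 20)
√(B + L) = √(-2552 + 20) = √(-2532) = 2*I*√633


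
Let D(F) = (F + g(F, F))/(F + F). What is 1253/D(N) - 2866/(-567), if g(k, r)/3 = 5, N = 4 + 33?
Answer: 26361203/14742 ≈ 1788.2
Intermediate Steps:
N = 37
g(k, r) = 15 (g(k, r) = 3*5 = 15)
D(F) = (15 + F)/(2*F) (D(F) = (F + 15)/(F + F) = (15 + F)/((2*F)) = (15 + F)*(1/(2*F)) = (15 + F)/(2*F))
1253/D(N) - 2866/(-567) = 1253/(((1/2)*(15 + 37)/37)) - 2866/(-567) = 1253/(((1/2)*(1/37)*52)) - 2866*(-1/567) = 1253/(26/37) + 2866/567 = 1253*(37/26) + 2866/567 = 46361/26 + 2866/567 = 26361203/14742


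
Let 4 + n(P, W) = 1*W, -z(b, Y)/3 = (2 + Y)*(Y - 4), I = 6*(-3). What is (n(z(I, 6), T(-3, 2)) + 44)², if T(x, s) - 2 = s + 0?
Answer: 1936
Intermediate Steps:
T(x, s) = 2 + s (T(x, s) = 2 + (s + 0) = 2 + s)
I = -18
z(b, Y) = -3*(-4 + Y)*(2 + Y) (z(b, Y) = -3*(2 + Y)*(Y - 4) = -3*(2 + Y)*(-4 + Y) = -3*(-4 + Y)*(2 + Y))
n(P, W) = -4 + W (n(P, W) = -4 + 1*W = -4 + W)
(n(z(I, 6), T(-3, 2)) + 44)² = ((-4 + (2 + 2)) + 44)² = ((-4 + 4) + 44)² = (0 + 44)² = 44² = 1936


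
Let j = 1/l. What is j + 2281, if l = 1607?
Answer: 3665568/1607 ≈ 2281.0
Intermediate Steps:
j = 1/1607 ≈ 0.00062228
j + 2281 = 1/1607 + 2281 = 3665568/1607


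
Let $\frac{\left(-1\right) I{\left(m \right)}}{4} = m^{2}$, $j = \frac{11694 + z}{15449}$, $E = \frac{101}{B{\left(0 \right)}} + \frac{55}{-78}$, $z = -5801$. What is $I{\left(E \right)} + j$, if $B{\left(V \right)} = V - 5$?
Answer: $- \frac{1026692716316}{587448225} \approx -1747.7$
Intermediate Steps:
$B{\left(V \right)} = -5 + V$ ($B{\left(V \right)} = V - 5 = -5 + V$)
$E = - \frac{8153}{390}$ ($E = \frac{101}{-5 + 0} + \frac{55}{-78} = \frac{101}{-5} + 55 \left(- \frac{1}{78}\right) = 101 \left(- \frac{1}{5}\right) - \frac{55}{78} = - \frac{101}{5} - \frac{55}{78} = - \frac{8153}{390} \approx -20.905$)
$j = \frac{5893}{15449}$ ($j = \frac{11694 - 5801}{15449} = 5893 \cdot \frac{1}{15449} = \frac{5893}{15449} \approx 0.38145$)
$I{\left(m \right)} = - 4 m^{2}$
$I{\left(E \right)} + j = - 4 \left(- \frac{8153}{390}\right)^{2} + \frac{5893}{15449} = \left(-4\right) \frac{66471409}{152100} + \frac{5893}{15449} = - \frac{66471409}{38025} + \frac{5893}{15449} = - \frac{1026692716316}{587448225}$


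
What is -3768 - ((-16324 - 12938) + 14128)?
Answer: 11366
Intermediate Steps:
-3768 - ((-16324 - 12938) + 14128) = -3768 - (-29262 + 14128) = -3768 - 1*(-15134) = -3768 + 15134 = 11366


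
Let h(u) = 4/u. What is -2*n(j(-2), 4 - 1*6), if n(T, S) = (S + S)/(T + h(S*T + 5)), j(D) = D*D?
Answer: 3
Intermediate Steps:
j(D) = D**2
n(T, S) = 2*S/(T + 4/(5 + S*T)) (n(T, S) = (S + S)/(T + 4/(S*T + 5)) = (2*S)/(T + 4/(5 + S*T)) = 2*S/(T + 4/(5 + S*T)))
-2*n(j(-2), 4 - 1*6) = -4*(4 - 1*6)*(5 + (4 - 1*6)*(-2)**2)/(4 + (-2)**2*(5 + (4 - 1*6)*(-2)**2)) = -4*(4 - 6)*(5 + (4 - 6)*4)/(4 + 4*(5 + (4 - 6)*4)) = -4*(-2)*(5 - 2*4)/(4 + 4*(5 - 2*4)) = -4*(-2)*(5 - 8)/(4 + 4*(5 - 8)) = -4*(-2)*(-3)/(4 + 4*(-3)) = -4*(-2)*(-3)/(4 - 12) = -4*(-2)*(-3)/(-8) = -4*(-2)*(-1)*(-3)/8 = -2*(-3/2) = 3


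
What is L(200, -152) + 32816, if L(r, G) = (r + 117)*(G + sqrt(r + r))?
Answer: -9028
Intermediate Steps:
L(r, G) = (117 + r)*(G + sqrt(2)*sqrt(r)) (L(r, G) = (117 + r)*(G + sqrt(2*r)) = (117 + r)*(G + sqrt(2)*sqrt(r)))
L(200, -152) + 32816 = (117*(-152) - 152*200 + sqrt(2)*200**(3/2) + 117*sqrt(2)*sqrt(200)) + 32816 = (-17784 - 30400 + sqrt(2)*(2000*sqrt(2)) + 117*sqrt(2)*(10*sqrt(2))) + 32816 = (-17784 - 30400 + 4000 + 2340) + 32816 = -41844 + 32816 = -9028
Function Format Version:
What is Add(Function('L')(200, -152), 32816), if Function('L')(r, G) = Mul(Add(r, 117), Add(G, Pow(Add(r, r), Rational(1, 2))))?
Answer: -9028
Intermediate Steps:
Function('L')(r, G) = Mul(Add(117, r), Add(G, Mul(Pow(2, Rational(1, 2)), Pow(r, Rational(1, 2))))) (Function('L')(r, G) = Mul(Add(117, r), Add(G, Pow(Mul(2, r), Rational(1, 2)))) = Mul(Add(117, r), Add(G, Mul(Pow(2, Rational(1, 2)), Pow(r, Rational(1, 2))))))
Add(Function('L')(200, -152), 32816) = Add(Add(Mul(117, -152), Mul(-152, 200), Mul(Pow(2, Rational(1, 2)), Pow(200, Rational(3, 2))), Mul(117, Pow(2, Rational(1, 2)), Pow(200, Rational(1, 2)))), 32816) = Add(Add(-17784, -30400, Mul(Pow(2, Rational(1, 2)), Mul(2000, Pow(2, Rational(1, 2)))), Mul(117, Pow(2, Rational(1, 2)), Mul(10, Pow(2, Rational(1, 2))))), 32816) = Add(Add(-17784, -30400, 4000, 2340), 32816) = Add(-41844, 32816) = -9028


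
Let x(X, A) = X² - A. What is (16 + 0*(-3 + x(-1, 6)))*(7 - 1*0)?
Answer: 112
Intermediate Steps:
(16 + 0*(-3 + x(-1, 6)))*(7 - 1*0) = (16 + 0*(-3 + ((-1)² - 1*6)))*(7 - 1*0) = (16 + 0*(-3 + (1 - 6)))*(7 + 0) = (16 + 0*(-3 - 5))*7 = (16 + 0*(-8))*7 = (16 + 0)*7 = 16*7 = 112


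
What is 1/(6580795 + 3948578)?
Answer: 1/10529373 ≈ 9.4972e-8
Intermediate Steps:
1/(6580795 + 3948578) = 1/10529373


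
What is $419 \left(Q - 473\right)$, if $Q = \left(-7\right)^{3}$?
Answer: $-341904$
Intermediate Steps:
$Q = -343$
$419 \left(Q - 473\right) = 419 \left(-343 - 473\right) = 419 \left(-816\right) = -341904$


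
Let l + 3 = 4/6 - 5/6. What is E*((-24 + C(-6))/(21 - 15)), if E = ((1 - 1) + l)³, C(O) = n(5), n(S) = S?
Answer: 130321/1296 ≈ 100.56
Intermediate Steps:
l = -19/6 (l = -3 + (4/6 - 5/6) = -3 + (4*(⅙) - 5*⅙) = -3 + (⅔ - ⅚) = -3 - ⅙ = -19/6 ≈ -3.1667)
C(O) = 5
E = -6859/216 (E = ((1 - 1) - 19/6)³ = (0 - 19/6)³ = (-19/6)³ = -6859/216 ≈ -31.755)
E*((-24 + C(-6))/(21 - 15)) = -6859*(-24 + 5)/(216*(21 - 15)) = -(-130321)/(216*6) = -6859/216*(-19/6) = 130321/1296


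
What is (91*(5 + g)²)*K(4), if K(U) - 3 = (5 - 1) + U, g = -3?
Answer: 4004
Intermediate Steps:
K(U) = 7 + U (K(U) = 3 + ((5 - 1) + U) = 3 + (4 + U) = 7 + U)
(91*(5 + g)²)*K(4) = (91*(5 - 3)²)*(7 + 4) = (91*2²)*11 = (91*4)*11 = 364*11 = 4004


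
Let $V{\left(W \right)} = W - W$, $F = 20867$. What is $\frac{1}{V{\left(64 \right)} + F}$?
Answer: $\frac{1}{20867} \approx 4.7923 \cdot 10^{-5}$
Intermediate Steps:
$V{\left(W \right)} = 0$
$\frac{1}{V{\left(64 \right)} + F} = \frac{1}{0 + 20867} = \frac{1}{20867}$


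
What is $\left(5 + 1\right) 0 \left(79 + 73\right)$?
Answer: $0$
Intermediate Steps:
$\left(5 + 1\right) 0 \left(79 + 73\right) = 6 \cdot 0 \cdot 152 = 0 \cdot 152 = 0$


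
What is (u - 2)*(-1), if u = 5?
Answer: -3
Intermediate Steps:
(u - 2)*(-1) = (5 - 2)*(-1) = 3*(-1) = -3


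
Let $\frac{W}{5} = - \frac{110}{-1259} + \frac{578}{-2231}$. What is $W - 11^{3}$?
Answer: $- \frac{3740962859}{2808829} \approx -1331.9$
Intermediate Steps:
$W = - \frac{2411460}{2808829}$ ($W = 5 \left(- \frac{110}{-1259} + \frac{578}{-2231}\right) = 5 \left(\left(-110\right) \left(- \frac{1}{1259}\right) + 578 \left(- \frac{1}{2231}\right)\right) = 5 \left(\frac{110}{1259} - \frac{578}{2231}\right) = 5 \left(- \frac{482292}{2808829}\right) = - \frac{2411460}{2808829} \approx -0.85853$)
$W - 11^{3} = - \frac{2411460}{2808829} - 11^{3} = - \frac{2411460}{2808829} - 1331 = - \frac{3740962859}{2808829}$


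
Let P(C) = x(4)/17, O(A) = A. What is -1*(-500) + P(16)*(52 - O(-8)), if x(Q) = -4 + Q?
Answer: 500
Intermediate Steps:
P(C) = 0 (P(C) = (-4 + 4)/17 = 0*(1/17) = 0)
-1*(-500) + P(16)*(52 - O(-8)) = -1*(-500) + 0*(52 - 1*(-8)) = 500 + 0*(52 + 8) = 500 + 0*60 = 500 + 0 = 500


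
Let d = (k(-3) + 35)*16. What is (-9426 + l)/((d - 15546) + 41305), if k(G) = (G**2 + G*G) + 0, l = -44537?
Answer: -7709/3801 ≈ -2.0281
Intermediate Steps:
k(G) = 2*G**2 (k(G) = (G**2 + G**2) + 0 = 2*G**2 + 0 = 2*G**2)
d = 848 (d = (2*(-3)**2 + 35)*16 = (2*9 + 35)*16 = (18 + 35)*16 = 53*16 = 848)
(-9426 + l)/((d - 15546) + 41305) = (-9426 - 44537)/((848 - 15546) + 41305) = -53963/(-14698 + 41305) = -53963/26607 = -53963*1/26607 = -7709/3801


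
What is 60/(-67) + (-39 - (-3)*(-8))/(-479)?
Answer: -24519/32093 ≈ -0.76400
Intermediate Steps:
60/(-67) + (-39 - (-3)*(-8))/(-479) = 60*(-1/67) + (-39 - 1*24)*(-1/479) = -60/67 + (-39 - 24)*(-1/479) = -60/67 - 63*(-1/479) = -60/67 + 63/479 = -24519/32093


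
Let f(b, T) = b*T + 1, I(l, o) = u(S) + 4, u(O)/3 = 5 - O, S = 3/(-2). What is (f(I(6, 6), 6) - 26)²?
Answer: 13456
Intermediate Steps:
S = -3/2 (S = 3*(-½) = -3/2 ≈ -1.5000)
u(O) = 15 - 3*O (u(O) = 3*(5 - O) = 15 - 3*O)
I(l, o) = 47/2 (I(l, o) = (15 - 3*(-3/2)) + 4 = (15 + 9/2) + 4 = 39/2 + 4 = 47/2)
f(b, T) = 1 + T*b (f(b, T) = T*b + 1 = 1 + T*b)
(f(I(6, 6), 6) - 26)² = ((1 + 6*(47/2)) - 26)² = ((1 + 141) - 26)² = (142 - 26)² = 116² = 13456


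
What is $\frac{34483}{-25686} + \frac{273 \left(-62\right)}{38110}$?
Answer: $- \frac{874454183}{489446730} \approx -1.7866$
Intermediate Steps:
$\frac{34483}{-25686} + \frac{273 \left(-62\right)}{38110} = 34483 \left(- \frac{1}{25686}\right) - \frac{8463}{19055} = - \frac{34483}{25686} - \frac{8463}{19055} = - \frac{874454183}{489446730}$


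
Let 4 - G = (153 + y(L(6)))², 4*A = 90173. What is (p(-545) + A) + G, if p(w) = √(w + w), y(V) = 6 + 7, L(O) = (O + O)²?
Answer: -20035/4 + I*√1090 ≈ -5008.8 + 33.015*I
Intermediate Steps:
A = 90173/4 (A = (¼)*90173 = 90173/4 ≈ 22543.)
L(O) = 4*O² (L(O) = (2*O)² = 4*O²)
y(V) = 13
G = -27552 (G = 4 - (153 + 13)² = 4 - 1*166² = 4 - 1*27556 = 4 - 27556 = -27552)
p(w) = √2*√w (p(w) = √(2*w) = √2*√w)
(p(-545) + A) + G = (√2*√(-545) + 90173/4) - 27552 = (√2*(I*√545) + 90173/4) - 27552 = (I*√1090 + 90173/4) - 27552 = (90173/4 + I*√1090) - 27552 = -20035/4 + I*√1090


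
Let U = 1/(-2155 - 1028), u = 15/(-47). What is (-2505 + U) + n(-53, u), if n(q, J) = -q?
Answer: -7804717/3183 ≈ -2452.0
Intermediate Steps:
u = -15/47 (u = 15*(-1/47) = -15/47 ≈ -0.31915)
U = -1/3183 (U = 1/(-3183) = -1/3183 ≈ -0.00031417)
(-2505 + U) + n(-53, u) = (-2505 - 1/3183) - 1*(-53) = -7973416/3183 + 53 = -7804717/3183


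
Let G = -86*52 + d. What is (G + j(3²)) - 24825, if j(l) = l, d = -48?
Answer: -29336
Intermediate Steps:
G = -4520 (G = -86*52 - 48 = -4472 - 48 = -4520)
(G + j(3²)) - 24825 = (-4520 + 3²) - 24825 = (-4520 + 9) - 24825 = -4511 - 24825 = -29336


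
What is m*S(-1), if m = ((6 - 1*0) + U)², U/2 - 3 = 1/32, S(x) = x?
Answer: -37249/256 ≈ -145.50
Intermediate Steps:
U = 97/16 (U = 6 + 2/32 = 6 + 2*(1/32) = 6 + 1/16 = 97/16 ≈ 6.0625)
m = 37249/256 (m = ((6 - 1*0) + 97/16)² = ((6 + 0) + 97/16)² = (6 + 97/16)² = (193/16)² = 37249/256 ≈ 145.50)
m*S(-1) = (37249/256)*(-1) = -37249/256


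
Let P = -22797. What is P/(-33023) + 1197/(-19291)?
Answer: 400248396/637046693 ≈ 0.62829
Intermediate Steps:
P/(-33023) + 1197/(-19291) = -22797/(-33023) + 1197/(-19291) = -22797*(-1/33023) + 1197*(-1/19291) = 22797/33023 - 1197/19291 = 400248396/637046693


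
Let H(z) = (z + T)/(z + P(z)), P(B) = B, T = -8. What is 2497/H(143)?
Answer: 714142/135 ≈ 5289.9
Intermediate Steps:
H(z) = (-8 + z)/(2*z) (H(z) = (z - 8)/(z + z) = (-8 + z)/((2*z)) = (-8 + z)*(1/(2*z)) = (-8 + z)/(2*z))
2497/H(143) = 2497/(((½)*(-8 + 143)/143)) = 2497/(((½)*(1/143)*135)) = 2497/(135/286) = 2497*(286/135) = 714142/135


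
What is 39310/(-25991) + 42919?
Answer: 1115468419/25991 ≈ 42918.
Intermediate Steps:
39310/(-25991) + 42919 = 39310*(-1/25991) + 42919 = -39310/25991 + 42919 = 1115468419/25991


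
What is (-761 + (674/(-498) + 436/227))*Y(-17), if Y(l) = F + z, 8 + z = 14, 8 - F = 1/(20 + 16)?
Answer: -10809957407/1017414 ≈ -10625.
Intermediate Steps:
F = 287/36 (F = 8 - 1/(20 + 16) = 8 - 1/36 = 287/36 ≈ 7.9722)
z = 6 (z = -8 + 14 = 6)
Y(l) = 503/36 (Y(l) = 287/36 + 6 = 503/36)
(-761 + (674/(-498) + 436/227))*Y(-17) = (-761 + (674/(-498) + 436/227))*(503/36) = (-761 + (674*(-1/498) + 436*(1/227)))*(503/36) = (-761 + (-337/249 + 436/227))*(503/36) = (-761 + 32065/56523)*(503/36) = -42981938/56523*503/36 = -10809957407/1017414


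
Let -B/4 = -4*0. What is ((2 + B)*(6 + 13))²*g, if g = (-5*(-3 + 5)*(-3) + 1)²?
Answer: 1387684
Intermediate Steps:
B = 0 (B = -(-16)*0 = -4*0 = 0)
g = 961 (g = (-5*2*(-3) + 1)² = (-10*(-3) + 1)² = (30 + 1)² = 31² = 961)
((2 + B)*(6 + 13))²*g = ((2 + 0)*(6 + 13))²*961 = (2*19)²*961 = 38²*961 = 1444*961 = 1387684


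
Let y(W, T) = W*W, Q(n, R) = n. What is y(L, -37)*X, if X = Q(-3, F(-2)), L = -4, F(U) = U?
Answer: -48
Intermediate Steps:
y(W, T) = W**2
X = -3
y(L, -37)*X = (-4)**2*(-3) = 16*(-3) = -48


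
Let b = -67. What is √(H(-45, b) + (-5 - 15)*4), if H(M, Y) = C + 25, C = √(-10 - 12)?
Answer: √(-55 + I*√22) ≈ 0.31594 + 7.4229*I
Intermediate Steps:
C = I*√22 (C = √(-22) = I*√22 ≈ 4.6904*I)
H(M, Y) = 25 + I*√22 (H(M, Y) = I*√22 + 25 = 25 + I*√22)
√(H(-45, b) + (-5 - 15)*4) = √((25 + I*√22) + (-5 - 15)*4) = √((25 + I*√22) - 20*4) = √((25 + I*√22) - 80) = √(-55 + I*√22)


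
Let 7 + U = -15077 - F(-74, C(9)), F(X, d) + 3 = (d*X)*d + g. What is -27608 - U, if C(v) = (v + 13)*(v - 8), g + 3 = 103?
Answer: -48243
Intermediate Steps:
g = 100 (g = -3 + 103 = 100)
C(v) = (-8 + v)*(13 + v) (C(v) = (13 + v)*(-8 + v) = (-8 + v)*(13 + v))
F(X, d) = 97 + X*d² (F(X, d) = -3 + ((d*X)*d + 100) = -3 + ((X*d)*d + 100) = -3 + (X*d² + 100) = -3 + (100 + X*d²) = 97 + X*d²)
U = 20635 (U = -7 + (-15077 - (97 - 74*(-104 + 9² + 5*9)²)) = -7 + (-15077 - (97 - 74*(-104 + 81 + 45)²)) = -7 + (-15077 - (97 - 74*22²)) = -7 + (-15077 - (97 - 74*484)) = -7 + (-15077 - (97 - 35816)) = -7 + (-15077 - 1*(-35719)) = -7 + (-15077 + 35719) = -7 + 20642 = 20635)
-27608 - U = -27608 - 1*20635 = -27608 - 20635 = -48243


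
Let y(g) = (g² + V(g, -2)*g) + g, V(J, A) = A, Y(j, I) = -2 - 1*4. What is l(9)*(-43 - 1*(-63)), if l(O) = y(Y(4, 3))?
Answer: 840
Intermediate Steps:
Y(j, I) = -6 (Y(j, I) = -2 - 4 = -6)
y(g) = g² - g (y(g) = (g² - 2*g) + g = g² - g)
l(O) = 42 (l(O) = -6*(-1 - 6) = -6*(-7) = 42)
l(9)*(-43 - 1*(-63)) = 42*(-43 - 1*(-63)) = 42*(-43 + 63) = 42*20 = 840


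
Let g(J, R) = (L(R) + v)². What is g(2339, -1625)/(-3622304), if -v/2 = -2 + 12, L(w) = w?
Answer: -386575/517472 ≈ -0.74705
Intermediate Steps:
v = -20 (v = -2*(-2 + 12) = -2*10 = -20)
g(J, R) = (-20 + R)² (g(J, R) = (R - 20)² = (-20 + R)²)
g(2339, -1625)/(-3622304) = (-20 - 1625)²/(-3622304) = (-1645)²*(-1/3622304) = 2706025*(-1/3622304) = -386575/517472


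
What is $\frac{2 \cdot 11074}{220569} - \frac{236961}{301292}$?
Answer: $- \frac{45593235593}{66455675148} \approx -0.68607$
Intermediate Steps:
$\frac{2 \cdot 11074}{220569} - \frac{236961}{301292} = 22148 \cdot \frac{1}{220569} - \frac{236961}{301292} = \frac{22148}{220569} - \frac{236961}{301292} = - \frac{45593235593}{66455675148}$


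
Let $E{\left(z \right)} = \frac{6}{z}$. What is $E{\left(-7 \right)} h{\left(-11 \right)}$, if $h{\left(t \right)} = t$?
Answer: $\frac{66}{7} \approx 9.4286$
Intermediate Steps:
$E{\left(-7 \right)} h{\left(-11 \right)} = \frac{6}{-7} \left(-11\right) = 6 \left(- \frac{1}{7}\right) \left(-11\right) = \left(- \frac{6}{7}\right) \left(-11\right) = \frac{66}{7}$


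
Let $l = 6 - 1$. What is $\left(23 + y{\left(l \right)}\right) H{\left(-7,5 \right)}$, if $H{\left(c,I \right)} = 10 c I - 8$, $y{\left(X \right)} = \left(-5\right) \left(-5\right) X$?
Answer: $-52984$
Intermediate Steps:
$l = 5$
$y{\left(X \right)} = 25 X$
$H{\left(c,I \right)} = -8 + 10 I c$ ($H{\left(c,I \right)} = 10 I c - 8 = -8 + 10 I c$)
$\left(23 + y{\left(l \right)}\right) H{\left(-7,5 \right)} = \left(23 + 25 \cdot 5\right) \left(-8 + 10 \cdot 5 \left(-7\right)\right) = \left(23 + 125\right) \left(-8 - 350\right) = 148 \left(-358\right) = -52984$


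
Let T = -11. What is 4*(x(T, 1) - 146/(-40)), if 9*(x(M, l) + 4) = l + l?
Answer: -23/45 ≈ -0.51111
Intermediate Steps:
x(M, l) = -4 + 2*l/9 (x(M, l) = -4 + (l + l)/9 = -4 + (2*l)/9 = -4 + 2*l/9)
4*(x(T, 1) - 146/(-40)) = 4*((-4 + (2/9)*1) - 146/(-40)) = 4*((-4 + 2/9) - 146*(-1/40)) = 4*(-34/9 + 73/20) = 4*(-23/180) = -23/45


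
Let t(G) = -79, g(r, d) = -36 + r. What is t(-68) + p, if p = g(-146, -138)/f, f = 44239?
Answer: -268851/3403 ≈ -79.004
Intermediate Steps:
p = -14/3403 (p = (-36 - 146)/44239 = -182*1/44239 = -14/3403 ≈ -0.0041140)
t(-68) + p = -79 - 14/3403 = -268851/3403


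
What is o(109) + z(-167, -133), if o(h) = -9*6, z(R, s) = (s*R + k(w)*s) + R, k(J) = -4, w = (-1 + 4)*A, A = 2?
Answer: 22522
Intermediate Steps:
w = 6 (w = (-1 + 4)*2 = 3*2 = 6)
z(R, s) = R - 4*s + R*s (z(R, s) = (s*R - 4*s) + R = (R*s - 4*s) + R = (-4*s + R*s) + R = R - 4*s + R*s)
o(h) = -54
o(109) + z(-167, -133) = -54 + (-167 - 4*(-133) - 167*(-133)) = -54 + (-167 + 532 + 22211) = -54 + 22576 = 22522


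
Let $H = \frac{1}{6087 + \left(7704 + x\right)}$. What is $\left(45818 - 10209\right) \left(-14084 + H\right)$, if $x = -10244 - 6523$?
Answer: $- \frac{1492515091865}{2976} \approx -5.0152 \cdot 10^{8}$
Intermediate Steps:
$x = -16767$
$H = - \frac{1}{2976}$ ($H = \frac{1}{6087 + \left(7704 - 16767\right)} = \frac{1}{6087 - 9063} = \frac{1}{-2976} = - \frac{1}{2976} \approx -0.00033602$)
$\left(45818 - 10209\right) \left(-14084 + H\right) = \left(45818 - 10209\right) \left(-14084 - \frac{1}{2976}\right) = 35609 \left(- \frac{41913985}{2976}\right) = - \frac{1492515091865}{2976}$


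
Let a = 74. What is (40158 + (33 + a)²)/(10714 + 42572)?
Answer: 51607/53286 ≈ 0.96849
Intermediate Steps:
(40158 + (33 + a)²)/(10714 + 42572) = (40158 + (33 + 74)²)/(10714 + 42572) = (40158 + 107²)/53286 = (40158 + 11449)*(1/53286) = 51607*(1/53286) = 51607/53286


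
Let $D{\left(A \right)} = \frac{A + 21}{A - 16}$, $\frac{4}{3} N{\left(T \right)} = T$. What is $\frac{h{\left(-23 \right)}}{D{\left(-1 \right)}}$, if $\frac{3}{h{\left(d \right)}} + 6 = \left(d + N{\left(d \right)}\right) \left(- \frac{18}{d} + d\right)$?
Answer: $- \frac{3}{1045} \approx -0.0028708$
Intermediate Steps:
$N{\left(T \right)} = \frac{3 T}{4}$
$h{\left(d \right)} = \frac{3}{-6 + \frac{7 d \left(d - \frac{18}{d}\right)}{4}}$ ($h{\left(d \right)} = \frac{3}{-6 + \left(d + \frac{3 d}{4}\right) \left(- \frac{18}{d} + d\right)} = \frac{3}{-6 + \frac{7 d}{4} \left(d - \frac{18}{d}\right)} = \frac{3}{-6 + \frac{7 d \left(d - \frac{18}{d}\right)}{4}}$)
$D{\left(A \right)} = \frac{21 + A}{-16 + A}$
$\frac{h{\left(-23 \right)}}{D{\left(-1 \right)}} = \frac{12 \frac{1}{-150 + 7 \left(-23\right)^{2}}}{\frac{1}{-16 - 1} \left(21 - 1\right)} = \frac{12 \frac{1}{-150 + 7 \cdot 529}}{\frac{1}{-17} \cdot 20} = \frac{12 \frac{1}{-150 + 3703}}{\left(- \frac{1}{17}\right) 20} = \frac{12 \cdot \frac{1}{3553}}{- \frac{20}{17}} = 12 \cdot \frac{1}{3553} \left(- \frac{17}{20}\right) = \frac{12}{3553} \left(- \frac{17}{20}\right) = - \frac{3}{1045}$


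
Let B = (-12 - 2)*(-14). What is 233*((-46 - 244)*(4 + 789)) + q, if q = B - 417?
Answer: -53583231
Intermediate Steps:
B = 196 (B = -14*(-14) = 196)
q = -221 (q = 196 - 417 = -221)
233*((-46 - 244)*(4 + 789)) + q = 233*((-46 - 244)*(4 + 789)) - 221 = 233*(-290*793) - 221 = 233*(-229970) - 221 = -53583010 - 221 = -53583231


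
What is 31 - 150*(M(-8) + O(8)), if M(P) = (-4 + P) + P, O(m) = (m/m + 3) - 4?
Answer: 3031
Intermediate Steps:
O(m) = 0 (O(m) = (1 + 3) - 4 = 4 - 4 = 0)
M(P) = -4 + 2*P
31 - 150*(M(-8) + O(8)) = 31 - 150*((-4 + 2*(-8)) + 0) = 31 - 150*((-4 - 16) + 0) = 31 - 150*(-20 + 0) = 31 - 150*(-20) = 31 + 3000 = 3031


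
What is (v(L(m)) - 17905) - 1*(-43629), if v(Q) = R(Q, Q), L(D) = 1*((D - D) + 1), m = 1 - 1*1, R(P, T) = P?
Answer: 25725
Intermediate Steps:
m = 0 (m = 1 - 1 = 0)
L(D) = 1 (L(D) = 1*(0 + 1) = 1*1 = 1)
v(Q) = Q
(v(L(m)) - 17905) - 1*(-43629) = (1 - 17905) - 1*(-43629) = -17904 + 43629 = 25725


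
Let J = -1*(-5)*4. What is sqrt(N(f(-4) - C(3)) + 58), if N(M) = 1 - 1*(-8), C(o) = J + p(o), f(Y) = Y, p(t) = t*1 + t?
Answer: sqrt(67) ≈ 8.1853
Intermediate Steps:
p(t) = 2*t (p(t) = t + t = 2*t)
J = 20 (J = 5*4 = 20)
C(o) = 20 + 2*o
N(M) = 9 (N(M) = 1 + 8 = 9)
sqrt(N(f(-4) - C(3)) + 58) = sqrt(9 + 58) = sqrt(67)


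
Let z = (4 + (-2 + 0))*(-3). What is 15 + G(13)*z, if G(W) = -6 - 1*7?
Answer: 93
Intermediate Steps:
G(W) = -13 (G(W) = -6 - 7 = -13)
z = -6 (z = (4 - 2)*(-3) = 2*(-3) = -6)
15 + G(13)*z = 15 - 13*(-6) = 15 + 78 = 93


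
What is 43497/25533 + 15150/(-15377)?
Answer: 31336491/43624549 ≈ 0.71832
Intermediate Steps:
43497/25533 + 15150/(-15377) = 43497*(1/25533) + 15150*(-1/15377) = 4833/2837 - 15150/15377 = 31336491/43624549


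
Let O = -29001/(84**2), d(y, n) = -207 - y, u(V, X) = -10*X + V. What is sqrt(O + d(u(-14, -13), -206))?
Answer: I*sqrt(2308089)/84 ≈ 18.086*I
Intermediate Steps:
u(V, X) = V - 10*X
O = -1381/336 (O = -29001/7056 = -29001*1/7056 = -1381/336 ≈ -4.1101)
sqrt(O + d(u(-14, -13), -206)) = sqrt(-1381/336 + (-207 - (-14 - 10*(-13)))) = sqrt(-1381/336 + (-207 - (-14 + 130))) = sqrt(-1381/336 + (-207 - 1*116)) = sqrt(-1381/336 + (-207 - 116)) = sqrt(-1381/336 - 323) = sqrt(-109909/336) = I*sqrt(2308089)/84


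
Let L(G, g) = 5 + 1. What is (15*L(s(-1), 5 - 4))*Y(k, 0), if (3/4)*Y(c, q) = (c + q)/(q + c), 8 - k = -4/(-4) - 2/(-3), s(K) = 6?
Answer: 120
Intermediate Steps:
k = 19/3 (k = 8 - (-4/(-4) - 2/(-3)) = 8 - (-4*(-¼) - 2*(-⅓)) = 8 - (1 + ⅔) = 8 - 1*5/3 = 8 - 5/3 = 19/3 ≈ 6.3333)
Y(c, q) = 4/3 (Y(c, q) = 4*((c + q)/(q + c))/3 = 4*((c + q)/(c + q))/3 = (4/3)*1 = 4/3)
L(G, g) = 6
(15*L(s(-1), 5 - 4))*Y(k, 0) = (15*6)*(4/3) = 90*(4/3) = 120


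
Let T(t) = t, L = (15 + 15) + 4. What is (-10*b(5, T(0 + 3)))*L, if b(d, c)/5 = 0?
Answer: 0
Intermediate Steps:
L = 34 (L = 30 + 4 = 34)
b(d, c) = 0 (b(d, c) = 5*0 = 0)
(-10*b(5, T(0 + 3)))*L = -10*0*34 = 0*34 = 0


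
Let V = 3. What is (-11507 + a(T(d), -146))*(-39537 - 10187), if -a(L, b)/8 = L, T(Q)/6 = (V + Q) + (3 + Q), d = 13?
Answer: 648550132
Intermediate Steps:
T(Q) = 36 + 12*Q (T(Q) = 6*((3 + Q) + (3 + Q)) = 6*(6 + 2*Q) = 36 + 12*Q)
a(L, b) = -8*L
(-11507 + a(T(d), -146))*(-39537 - 10187) = (-11507 - 8*(36 + 12*13))*(-39537 - 10187) = (-11507 - 8*(36 + 156))*(-49724) = (-11507 - 8*192)*(-49724) = (-11507 - 1536)*(-49724) = -13043*(-49724) = 648550132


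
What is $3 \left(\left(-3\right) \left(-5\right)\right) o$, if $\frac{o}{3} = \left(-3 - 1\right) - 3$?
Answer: $-945$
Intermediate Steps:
$o = -21$ ($o = 3 \left(\left(-3 - 1\right) - 3\right) = 3 \left(-4 - 3\right) = 3 \left(-7\right) = -21$)
$3 \left(\left(-3\right) \left(-5\right)\right) o = 3 \left(\left(-3\right) \left(-5\right)\right) \left(-21\right) = 3 \cdot 15 \left(-21\right) = 45 \left(-21\right) = -945$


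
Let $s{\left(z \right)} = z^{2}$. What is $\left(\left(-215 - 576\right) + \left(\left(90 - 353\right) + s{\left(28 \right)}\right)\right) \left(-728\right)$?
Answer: $196560$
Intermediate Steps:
$\left(\left(-215 - 576\right) + \left(\left(90 - 353\right) + s{\left(28 \right)}\right)\right) \left(-728\right) = \left(\left(-215 - 576\right) + \left(\left(90 - 353\right) + 28^{2}\right)\right) \left(-728\right) = \left(\left(-215 - 576\right) + \left(\left(90 - 353\right) + 784\right)\right) \left(-728\right) = \left(-791 + \left(-263 + 784\right)\right) \left(-728\right) = \left(-791 + 521\right) \left(-728\right) = \left(-270\right) \left(-728\right) = 196560$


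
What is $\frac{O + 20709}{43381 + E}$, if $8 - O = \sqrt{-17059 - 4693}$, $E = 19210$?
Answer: $\frac{20717}{62591} - \frac{2 i \sqrt{5438}}{62591} \approx 0.33099 - 0.0023563 i$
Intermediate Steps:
$O = 8 - 2 i \sqrt{5438}$ ($O = 8 - \sqrt{-17059 - 4693} = 8 - \sqrt{-21752} = 8 - 2 i \sqrt{5438} \approx 8.0 - 147.49 i$)
$\frac{O + 20709}{43381 + E} = \frac{\left(8 - 2 i \sqrt{5438}\right) + 20709}{43381 + 19210} = \frac{20717 - 2 i \sqrt{5438}}{62591} = \left(20717 - 2 i \sqrt{5438}\right) \frac{1}{62591} = \frac{20717}{62591} - \frac{2 i \sqrt{5438}}{62591}$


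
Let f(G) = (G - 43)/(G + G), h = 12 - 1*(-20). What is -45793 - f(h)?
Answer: -2930741/64 ≈ -45793.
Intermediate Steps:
h = 32 (h = 12 + 20 = 32)
f(G) = (-43 + G)/(2*G) (f(G) = (-43 + G)/((2*G)) = (-43 + G)*(1/(2*G)) = (-43 + G)/(2*G))
-45793 - f(h) = -45793 - (-43 + 32)/(2*32) = -45793 - (-11)/(2*32) = -45793 - 1*(-11/64) = -45793 + 11/64 = -2930741/64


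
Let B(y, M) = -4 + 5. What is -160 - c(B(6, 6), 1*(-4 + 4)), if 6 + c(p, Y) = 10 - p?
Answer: -163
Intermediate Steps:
B(y, M) = 1
c(p, Y) = 4 - p (c(p, Y) = -6 + (10 - p) = 4 - p)
-160 - c(B(6, 6), 1*(-4 + 4)) = -160 - (4 - 1*1) = -160 - (4 - 1) = -160 - 1*3 = -160 - 3 = -163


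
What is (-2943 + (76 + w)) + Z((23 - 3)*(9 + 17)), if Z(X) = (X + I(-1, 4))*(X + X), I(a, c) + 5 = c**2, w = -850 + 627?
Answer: 549150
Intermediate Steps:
w = -223
I(a, c) = -5 + c**2
Z(X) = 2*X*(11 + X) (Z(X) = (X + (-5 + 4**2))*(X + X) = (X + (-5 + 16))*(2*X) = (X + 11)*(2*X) = (11 + X)*(2*X) = 2*X*(11 + X))
(-2943 + (76 + w)) + Z((23 - 3)*(9 + 17)) = (-2943 + (76 - 223)) + 2*((23 - 3)*(9 + 17))*(11 + (23 - 3)*(9 + 17)) = (-2943 - 147) + 2*(20*26)*(11 + 20*26) = -3090 + 2*520*(11 + 520) = -3090 + 2*520*531 = -3090 + 552240 = 549150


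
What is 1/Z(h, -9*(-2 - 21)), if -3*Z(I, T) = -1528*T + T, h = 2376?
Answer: 1/105363 ≈ 9.4910e-6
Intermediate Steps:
Z(I, T) = 509*T (Z(I, T) = -(-1528*T + T)/3 = -(-509)*T = 509*T)
1/Z(h, -9*(-2 - 21)) = 1/(509*(-9*(-2 - 21))) = 1/(509*(-9*(-23))) = 1/(509*207) = 1/105363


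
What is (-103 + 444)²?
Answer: 116281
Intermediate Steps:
(-103 + 444)² = 341² = 116281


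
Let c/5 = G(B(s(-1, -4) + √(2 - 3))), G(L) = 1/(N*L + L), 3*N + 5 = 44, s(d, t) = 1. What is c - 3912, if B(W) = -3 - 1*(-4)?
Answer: -54763/14 ≈ -3911.6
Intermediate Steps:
N = 13 (N = -5/3 + (⅓)*44 = -5/3 + 44/3 = 13)
B(W) = 1 (B(W) = -3 + 4 = 1)
G(L) = 1/(14*L) (G(L) = 1/(13*L + L) = 1/(14*L))
c = 5/14 (c = 5*((1/14)/1) = 5*((1/14)*1) = 5*(1/14) = 5/14 ≈ 0.35714)
c - 3912 = 5/14 - 3912 = -54763/14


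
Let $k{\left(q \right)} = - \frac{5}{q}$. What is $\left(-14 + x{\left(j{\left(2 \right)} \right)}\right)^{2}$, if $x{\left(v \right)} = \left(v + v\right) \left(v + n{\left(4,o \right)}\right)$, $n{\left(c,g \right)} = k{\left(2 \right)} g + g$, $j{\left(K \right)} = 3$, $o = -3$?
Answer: $961$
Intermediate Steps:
$n{\left(c,g \right)} = - \frac{3 g}{2}$ ($n{\left(c,g \right)} = - \frac{5}{2} g + g = \left(-5\right) \frac{1}{2} g + g = - \frac{5 g}{2} + g = - \frac{3 g}{2}$)
$x{\left(v \right)} = 2 v \left(\frac{9}{2} + v\right)$ ($x{\left(v \right)} = \left(v + v\right) \left(v - - \frac{9}{2}\right) = 2 v \left(v + \frac{9}{2}\right) = 2 v \left(\frac{9}{2} + v\right)$)
$\left(-14 + x{\left(j{\left(2 \right)} \right)}\right)^{2} = \left(-14 + 3 \left(9 + 2 \cdot 3\right)\right)^{2} = \left(-14 + 3 \left(9 + 6\right)\right)^{2} = \left(-14 + 3 \cdot 15\right)^{2} = \left(-14 + 45\right)^{2} = 31^{2} = 961$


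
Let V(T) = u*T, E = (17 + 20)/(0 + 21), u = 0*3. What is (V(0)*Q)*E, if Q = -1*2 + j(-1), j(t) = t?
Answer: 0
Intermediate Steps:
u = 0
E = 37/21 ≈ 1.7619
V(T) = 0 (V(T) = 0*T = 0)
Q = -3 (Q = -1*2 - 1 = -2 - 1 = -3)
(V(0)*Q)*E = (0*(-3))*(37/21) = 0*(37/21) = 0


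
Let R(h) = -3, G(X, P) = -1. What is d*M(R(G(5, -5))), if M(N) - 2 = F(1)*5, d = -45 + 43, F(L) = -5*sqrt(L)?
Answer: 46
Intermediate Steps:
d = -2
M(N) = -23 (M(N) = 2 - 5*sqrt(1)*5 = 2 - 5*1*5 = 2 - 5*5 = 2 - 25 = -23)
d*M(R(G(5, -5))) = -2*(-23) = 46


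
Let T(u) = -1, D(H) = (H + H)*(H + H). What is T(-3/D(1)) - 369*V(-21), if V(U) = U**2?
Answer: -162730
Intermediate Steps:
D(H) = 4*H**2 (D(H) = (2*H)*(2*H) = 4*H**2)
T(-3/D(1)) - 369*V(-21) = -1 - 369*(-21)**2 = -1 - 369*441 = -1 - 162729 = -162730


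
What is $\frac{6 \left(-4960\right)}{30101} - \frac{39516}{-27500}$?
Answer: $\frac{2992509}{6675625} \approx 0.44827$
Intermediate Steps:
$\frac{6 \left(-4960\right)}{30101} - \frac{39516}{-27500} = \left(-29760\right) \frac{1}{30101} - - \frac{9879}{6875} = - \frac{960}{971} + \frac{9879}{6875} = \frac{2992509}{6675625}$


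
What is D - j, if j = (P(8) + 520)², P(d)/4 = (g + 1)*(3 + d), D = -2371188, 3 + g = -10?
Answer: -2371252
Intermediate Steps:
g = -13 (g = -3 - 10 = -13)
P(d) = -144 - 48*d (P(d) = 4*((-13 + 1)*(3 + d)) = 4*(-12*(3 + d)) = 4*(-36 - 12*d) = -144 - 48*d)
j = 64 (j = ((-144 - 48*8) + 520)² = ((-144 - 384) + 520)² = (-528 + 520)² = (-8)² = 64)
D - j = -2371188 - 1*64 = -2371188 - 64 = -2371252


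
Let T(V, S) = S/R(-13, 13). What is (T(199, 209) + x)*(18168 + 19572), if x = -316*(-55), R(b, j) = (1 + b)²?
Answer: 7871711705/12 ≈ 6.5598e+8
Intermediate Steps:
x = 17380
T(V, S) = S/144 (T(V, S) = S/((1 - 13)²) = S/((-12)²) = S/144)
(T(199, 209) + x)*(18168 + 19572) = ((1/144)*209 + 17380)*(18168 + 19572) = (209/144 + 17380)*37740 = (2502929/144)*37740 = 7871711705/12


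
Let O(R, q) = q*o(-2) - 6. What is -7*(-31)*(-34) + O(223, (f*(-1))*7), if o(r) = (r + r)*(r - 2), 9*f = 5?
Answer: -67016/9 ≈ -7446.2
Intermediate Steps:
f = 5/9 (f = (1/9)*5 = 5/9 ≈ 0.55556)
o(r) = 2*r*(-2 + r) (o(r) = (2*r)*(-2 + r) = 2*r*(-2 + r))
O(R, q) = -6 + 16*q (O(R, q) = q*(2*(-2)*(-2 - 2)) - 6 = q*(2*(-2)*(-4)) - 6 = q*16 - 6 = 16*q - 6 = -6 + 16*q)
-7*(-31)*(-34) + O(223, (f*(-1))*7) = -7*(-31)*(-34) + (-6 + 16*(((5/9)*(-1))*7)) = 217*(-34) + (-6 + 16*(-5/9*7)) = -7378 + (-6 + 16*(-35/9)) = -7378 + (-6 - 560/9) = -7378 - 614/9 = -67016/9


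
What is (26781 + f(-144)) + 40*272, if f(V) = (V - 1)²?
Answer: 58686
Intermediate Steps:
f(V) = (-1 + V)²
(26781 + f(-144)) + 40*272 = (26781 + (-1 - 144)²) + 40*272 = (26781 + (-145)²) + 10880 = (26781 + 21025) + 10880 = 47806 + 10880 = 58686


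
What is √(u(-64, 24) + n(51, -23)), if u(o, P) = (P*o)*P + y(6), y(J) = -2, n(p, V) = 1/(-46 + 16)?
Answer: I*√33179430/30 ≈ 192.01*I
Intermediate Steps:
n(p, V) = -1/30 (n(p, V) = 1/(-30) = -1/30)
u(o, P) = -2 + o*P² (u(o, P) = (P*o)*P - 2 = o*P² - 2 = -2 + o*P²)
√(u(-64, 24) + n(51, -23)) = √((-2 - 64*24²) - 1/30) = √((-2 - 64*576) - 1/30) = √((-2 - 36864) - 1/30) = √(-36866 - 1/30) = √(-1105981/30) = I*√33179430/30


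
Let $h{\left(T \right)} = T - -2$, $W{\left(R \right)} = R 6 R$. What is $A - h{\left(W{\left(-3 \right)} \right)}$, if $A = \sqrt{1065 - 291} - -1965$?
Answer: $1909 + 3 \sqrt{86} \approx 1936.8$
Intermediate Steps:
$W{\left(R \right)} = 6 R^{2}$ ($W{\left(R \right)} = 6 R R = 6 R^{2}$)
$A = 1965 + 3 \sqrt{86}$ ($A = \sqrt{774} + 1965 = 3 \sqrt{86} + 1965 = 1965 + 3 \sqrt{86} \approx 1992.8$)
$h{\left(T \right)} = 2 + T$ ($h{\left(T \right)} = T + 2 = 2 + T$)
$A - h{\left(W{\left(-3 \right)} \right)} = \left(1965 + 3 \sqrt{86}\right) - \left(2 + 6 \left(-3\right)^{2}\right) = \left(1965 + 3 \sqrt{86}\right) - \left(2 + 6 \cdot 9\right) = \left(1965 + 3 \sqrt{86}\right) - \left(2 + 54\right) = \left(1965 + 3 \sqrt{86}\right) - 56 = 1909 + 3 \sqrt{86}$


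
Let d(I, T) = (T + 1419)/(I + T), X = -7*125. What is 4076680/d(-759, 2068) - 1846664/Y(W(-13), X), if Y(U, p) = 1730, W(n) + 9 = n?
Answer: 419340359556/274205 ≈ 1.5293e+6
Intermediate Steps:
X = -875
W(n) = -9 + n
d(I, T) = (1419 + T)/(I + T)
4076680/d(-759, 2068) - 1846664/Y(W(-13), X) = 4076680/(((1419 + 2068)/(-759 + 2068))) - 1846664/1730 = 4076680/((3487/1309)) - 1846664*1/1730 = 4076680/(((1/1309)*3487)) - 923332/865 = 4076680/(317/119) - 923332/865 = 4076680*(119/317) - 923332/865 = 485124920/317 - 923332/865 = 419340359556/274205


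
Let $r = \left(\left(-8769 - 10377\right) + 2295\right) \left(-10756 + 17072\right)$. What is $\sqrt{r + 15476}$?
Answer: $4 i \sqrt{6650965} \approx 10316.0 i$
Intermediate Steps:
$r = -106430916$ ($r = \left(-19146 + 2295\right) 6316 = \left(-16851\right) 6316 = -106430916$)
$\sqrt{r + 15476} = \sqrt{-106430916 + 15476} = \sqrt{-106415440} = 4 i \sqrt{6650965}$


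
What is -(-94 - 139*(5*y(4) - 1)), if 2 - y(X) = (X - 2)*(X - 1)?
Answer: -2825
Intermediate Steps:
y(X) = 2 - (-1 + X)*(-2 + X) (y(X) = 2 - (X - 2)*(X - 1) = 2 - (-2 + X)*(-1 + X) = 2 - (-1 + X)*(-2 + X))
-(-94 - 139*(5*y(4) - 1)) = -(-94 - 139*(5*(4*(3 - 1*4)) - 1)) = -(-94 - 139*(5*(4*(3 - 4)) - 1)) = -(-94 - 139*(5*(4*(-1)) - 1)) = -(-94 - 139*(5*(-4) - 1)) = -(-94 - 139*(-20 - 1)) = -(-94 - 139*(-21)) = -(-94 + 2919) = -1*2825 = -2825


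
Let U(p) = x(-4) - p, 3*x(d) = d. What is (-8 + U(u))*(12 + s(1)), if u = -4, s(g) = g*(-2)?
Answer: -160/3 ≈ -53.333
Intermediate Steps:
s(g) = -2*g
x(d) = d/3
U(p) = -4/3 - p (U(p) = (1/3)*(-4) - p = -4/3 - p)
(-8 + U(u))*(12 + s(1)) = (-8 + (-4/3 - 1*(-4)))*(12 - 2*1) = (-8 + (-4/3 + 4))*(12 - 2) = (-8 + 8/3)*10 = -16/3*10 = -160/3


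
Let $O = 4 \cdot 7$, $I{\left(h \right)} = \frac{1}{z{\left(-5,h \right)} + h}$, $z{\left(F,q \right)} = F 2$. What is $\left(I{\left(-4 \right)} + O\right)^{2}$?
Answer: $\frac{152881}{196} \approx 780.0$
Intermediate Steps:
$z{\left(F,q \right)} = 2 F$
$I{\left(h \right)} = \frac{1}{-10 + h}$ ($I{\left(h \right)} = \frac{1}{2 \left(-5\right) + h} = \frac{1}{-10 + h}$)
$O = 28$
$\left(I{\left(-4 \right)} + O\right)^{2} = \left(\frac{1}{-10 - 4} + 28\right)^{2} = \left(\frac{1}{-14} + 28\right)^{2} = \left(- \frac{1}{14} + 28\right)^{2} = \left(\frac{391}{14}\right)^{2} = \frac{152881}{196}$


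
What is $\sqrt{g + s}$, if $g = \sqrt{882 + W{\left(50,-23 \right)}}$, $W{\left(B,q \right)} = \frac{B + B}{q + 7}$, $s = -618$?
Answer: $\frac{\sqrt{-2472 + 2 \sqrt{3503}}}{2} \approx 24.257 i$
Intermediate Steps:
$W{\left(B,q \right)} = \frac{2 B}{7 + q}$
$g = \frac{\sqrt{3503}}{2}$ ($g = \sqrt{882 + 2 \cdot 50 \frac{1}{7 - 23}} = \sqrt{882 + 2 \cdot 50 \frac{1}{-16}} = \sqrt{882 + 2 \cdot 50 \left(- \frac{1}{16}\right)} = \sqrt{882 - \frac{25}{4}} = \sqrt{\frac{3503}{4}} = \frac{\sqrt{3503}}{2} \approx 29.593$)
$\sqrt{g + s} = \sqrt{\frac{\sqrt{3503}}{2} - 618} = \sqrt{-618 + \frac{\sqrt{3503}}{2}}$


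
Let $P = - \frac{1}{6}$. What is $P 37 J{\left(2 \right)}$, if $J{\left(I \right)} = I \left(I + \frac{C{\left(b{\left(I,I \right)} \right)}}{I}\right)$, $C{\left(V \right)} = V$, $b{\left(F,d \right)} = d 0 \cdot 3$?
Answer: $- \frac{74}{3} \approx -24.667$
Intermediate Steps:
$b{\left(F,d \right)} = 0$ ($b{\left(F,d \right)} = 0 \cdot 3 = 0$)
$P = - \frac{1}{6}$ ($P = \left(-1\right) \frac{1}{6} = - \frac{1}{6} \approx -0.16667$)
$J{\left(I \right)} = I^{2}$ ($J{\left(I \right)} = I \left(I + \frac{0}{I}\right) = I \left(I + 0\right) = I I = I^{2}$)
$P 37 J{\left(2 \right)} = \left(- \frac{1}{6}\right) 37 \cdot 2^{2} = \left(- \frac{37}{6}\right) 4 = - \frac{74}{3}$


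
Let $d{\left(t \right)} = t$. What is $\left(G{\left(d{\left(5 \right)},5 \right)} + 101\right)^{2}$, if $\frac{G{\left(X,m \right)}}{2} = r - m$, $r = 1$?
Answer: $8649$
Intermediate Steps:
$G{\left(X,m \right)} = 2 - 2 m$ ($G{\left(X,m \right)} = 2 \left(1 - m\right) = 2 - 2 m$)
$\left(G{\left(d{\left(5 \right)},5 \right)} + 101\right)^{2} = \left(\left(2 - 10\right) + 101\right)^{2} = \left(-8 + 101\right)^{2} = 93^{2} = 8649$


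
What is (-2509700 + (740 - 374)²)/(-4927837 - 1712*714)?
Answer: 2375744/6150205 ≈ 0.38629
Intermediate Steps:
(-2509700 + (740 - 374)²)/(-4927837 - 1712*714) = (-2509700 + 366²)/(-4927837 - 1222368) = (-2509700 + 133956)/(-6150205) = -2375744*(-1/6150205) = 2375744/6150205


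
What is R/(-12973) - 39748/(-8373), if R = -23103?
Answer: 709092223/108622929 ≈ 6.5280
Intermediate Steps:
R/(-12973) - 39748/(-8373) = -23103/(-12973) - 39748/(-8373) = -23103*(-1/12973) - 39748*(-1/8373) = 23103/12973 + 39748/8373 = 709092223/108622929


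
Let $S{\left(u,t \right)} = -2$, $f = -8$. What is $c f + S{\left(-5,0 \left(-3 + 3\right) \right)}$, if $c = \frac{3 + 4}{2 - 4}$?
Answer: $26$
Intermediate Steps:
$c = - \frac{7}{2}$ ($c = \frac{7}{-2} = 7 \left(- \frac{1}{2}\right) = - \frac{7}{2} \approx -3.5$)
$c f + S{\left(-5,0 \left(-3 + 3\right) \right)} = \left(- \frac{7}{2}\right) \left(-8\right) - 2 = 28 - 2 = 26$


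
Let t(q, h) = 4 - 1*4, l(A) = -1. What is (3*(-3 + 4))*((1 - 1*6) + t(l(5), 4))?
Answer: -15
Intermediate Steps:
t(q, h) = 0 (t(q, h) = 4 - 4 = 0)
(3*(-3 + 4))*((1 - 1*6) + t(l(5), 4)) = (3*(-3 + 4))*((1 - 1*6) + 0) = (3*1)*((1 - 6) + 0) = 3*(-5 + 0) = 3*(-5) = -15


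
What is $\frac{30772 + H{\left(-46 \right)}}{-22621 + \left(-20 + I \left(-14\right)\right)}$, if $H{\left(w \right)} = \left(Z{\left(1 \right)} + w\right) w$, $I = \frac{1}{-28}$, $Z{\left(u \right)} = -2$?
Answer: $- \frac{65960}{45281} \approx -1.4567$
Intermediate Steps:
$I = - \frac{1}{28} \approx -0.035714$
$H{\left(w \right)} = w \left(-2 + w\right)$ ($H{\left(w \right)} = \left(-2 + w\right) w = w \left(-2 + w\right)$)
$\frac{30772 + H{\left(-46 \right)}}{-22621 + \left(-20 + I \left(-14\right)\right)} = \frac{30772 - 46 \left(-2 - 46\right)}{-22621 - \frac{39}{2}} = \frac{30772 - -2208}{-22621 + \left(-20 + \frac{1}{2}\right)} = \frac{30772 + 2208}{-22621 - \frac{39}{2}} = \frac{32980}{- \frac{45281}{2}} = 32980 \left(- \frac{2}{45281}\right) = - \frac{65960}{45281}$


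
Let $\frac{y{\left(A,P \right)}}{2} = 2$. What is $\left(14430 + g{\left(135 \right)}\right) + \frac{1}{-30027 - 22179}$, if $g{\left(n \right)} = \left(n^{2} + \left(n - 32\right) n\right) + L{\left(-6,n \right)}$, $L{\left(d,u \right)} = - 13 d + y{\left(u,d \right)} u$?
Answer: $\frac{2462974667}{52206} \approx 47178.0$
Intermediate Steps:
$y{\left(A,P \right)} = 4$ ($y{\left(A,P \right)} = 2 \cdot 2 = 4$)
$L{\left(d,u \right)} = - 13 d + 4 u$
$g{\left(n \right)} = 78 + n^{2} + 4 n + n \left(-32 + n\right)$ ($g{\left(n \right)} = \left(n^{2} + \left(n - 32\right) n\right) + \left(\left(-13\right) \left(-6\right) + 4 n\right) = \left(n^{2} + \left(-32 + n\right) n\right) + \left(78 + 4 n\right) = \left(n^{2} + n \left(-32 + n\right)\right) + \left(78 + 4 n\right) = 78 + n^{2} + 4 n + n \left(-32 + n\right)$)
$\left(14430 + g{\left(135 \right)}\right) + \frac{1}{-30027 - 22179} = \left(14430 + \left(78 - 3780 + 2 \cdot 135^{2}\right)\right) + \frac{1}{-30027 - 22179} = \left(14430 + \left(78 - 3780 + 2 \cdot 18225\right)\right) + \frac{1}{-52206} = \left(14430 + \left(78 - 3780 + 36450\right)\right) - \frac{1}{52206} = \left(14430 + 32748\right) - \frac{1}{52206} = 47178 - \frac{1}{52206} = \frac{2462974667}{52206}$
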